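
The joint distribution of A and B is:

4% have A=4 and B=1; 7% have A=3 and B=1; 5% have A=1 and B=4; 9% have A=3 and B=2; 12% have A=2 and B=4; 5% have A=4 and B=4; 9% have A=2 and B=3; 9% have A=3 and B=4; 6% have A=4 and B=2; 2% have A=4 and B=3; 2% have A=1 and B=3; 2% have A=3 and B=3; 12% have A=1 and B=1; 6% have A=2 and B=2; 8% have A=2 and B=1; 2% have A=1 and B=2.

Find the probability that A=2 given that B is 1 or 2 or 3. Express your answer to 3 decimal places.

P(B=1) = 0.12 + 0.08 + 0.07 + 0.04 = 0.31.
P(B=2) = 0.02 + 0.06 + 0.09 + 0.06 = 0.23.
P(B=3) = 0.02 + 0.09 + 0.02 + 0.02 = 0.15.
P(B ∈ {1, 2, 3}) = 0.31 + 0.23 + 0.15 = 0.69; P(A=2, B ∈ {1, 2, 3}) = 0.08 + 0.06 + 0.09 = 0.23.
P(A=2 | B ∈ {1, 2, 3}) = 0.23/0.69 = 0.333.

0.333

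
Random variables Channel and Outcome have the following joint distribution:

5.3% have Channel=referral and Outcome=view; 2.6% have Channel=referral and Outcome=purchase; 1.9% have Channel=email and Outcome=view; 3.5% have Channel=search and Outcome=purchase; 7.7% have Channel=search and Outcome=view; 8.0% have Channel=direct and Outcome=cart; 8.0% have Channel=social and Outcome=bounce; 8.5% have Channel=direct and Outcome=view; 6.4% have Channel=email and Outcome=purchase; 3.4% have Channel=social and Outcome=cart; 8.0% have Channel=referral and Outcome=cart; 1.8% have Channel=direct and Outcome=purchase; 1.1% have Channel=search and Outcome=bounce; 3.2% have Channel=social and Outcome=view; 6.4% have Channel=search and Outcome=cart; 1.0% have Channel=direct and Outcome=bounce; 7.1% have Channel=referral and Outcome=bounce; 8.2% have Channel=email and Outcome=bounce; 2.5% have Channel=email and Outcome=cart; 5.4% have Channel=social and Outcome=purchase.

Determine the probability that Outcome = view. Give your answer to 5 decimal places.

P(Outcome=view) = 0.019 + 0.077 + 0.032 + 0.085 + 0.053 = 0.266.

0.26600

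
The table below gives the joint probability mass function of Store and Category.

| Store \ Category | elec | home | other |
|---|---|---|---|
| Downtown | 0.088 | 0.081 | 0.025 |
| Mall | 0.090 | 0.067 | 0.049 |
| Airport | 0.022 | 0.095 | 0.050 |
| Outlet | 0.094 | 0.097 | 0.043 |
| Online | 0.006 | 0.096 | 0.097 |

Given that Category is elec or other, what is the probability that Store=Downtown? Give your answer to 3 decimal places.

P(Category=elec) = 0.088 + 0.090 + 0.022 + 0.094 + 0.006 = 0.300.
P(Category=other) = 0.025 + 0.049 + 0.050 + 0.043 + 0.097 = 0.264.
P(Category ∈ {elec, other}) = 0.300 + 0.264 = 0.564; P(Store=Downtown, Category ∈ {elec, other}) = 0.088 + 0.025 = 0.113.
P(Store=Downtown | Category ∈ {elec, other}) = 0.113/0.564 = 0.200.

0.200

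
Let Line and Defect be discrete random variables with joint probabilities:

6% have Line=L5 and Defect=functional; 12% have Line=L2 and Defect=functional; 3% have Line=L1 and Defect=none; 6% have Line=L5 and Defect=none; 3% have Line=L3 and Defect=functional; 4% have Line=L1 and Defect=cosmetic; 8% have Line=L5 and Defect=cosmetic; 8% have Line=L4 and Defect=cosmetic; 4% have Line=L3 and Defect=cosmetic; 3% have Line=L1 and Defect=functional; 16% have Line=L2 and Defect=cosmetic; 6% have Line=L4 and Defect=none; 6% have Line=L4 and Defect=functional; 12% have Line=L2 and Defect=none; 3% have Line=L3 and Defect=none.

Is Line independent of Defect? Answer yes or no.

Every cell satisfies P(Line,Defect) = P(Line)·P(Defect). For instance P(Line=L5) = 0.20, P(Defect=cosmetic) = 0.40, and 0.20×0.40 = 0.08 matches the joint entry. So Line and Defect are independent.

yes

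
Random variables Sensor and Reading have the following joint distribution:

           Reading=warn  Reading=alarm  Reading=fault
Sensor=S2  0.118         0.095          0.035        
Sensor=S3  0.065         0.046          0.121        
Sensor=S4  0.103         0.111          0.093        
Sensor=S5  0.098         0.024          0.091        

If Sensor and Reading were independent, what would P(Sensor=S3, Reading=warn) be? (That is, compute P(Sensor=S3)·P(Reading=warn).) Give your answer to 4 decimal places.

P(Sensor=S3) = 0.065 + 0.046 + 0.121 = 0.232.
P(Reading=warn) = 0.118 + 0.065 + 0.103 + 0.098 = 0.384.
Product: 0.232 × 0.384 = 0.0891.

0.0891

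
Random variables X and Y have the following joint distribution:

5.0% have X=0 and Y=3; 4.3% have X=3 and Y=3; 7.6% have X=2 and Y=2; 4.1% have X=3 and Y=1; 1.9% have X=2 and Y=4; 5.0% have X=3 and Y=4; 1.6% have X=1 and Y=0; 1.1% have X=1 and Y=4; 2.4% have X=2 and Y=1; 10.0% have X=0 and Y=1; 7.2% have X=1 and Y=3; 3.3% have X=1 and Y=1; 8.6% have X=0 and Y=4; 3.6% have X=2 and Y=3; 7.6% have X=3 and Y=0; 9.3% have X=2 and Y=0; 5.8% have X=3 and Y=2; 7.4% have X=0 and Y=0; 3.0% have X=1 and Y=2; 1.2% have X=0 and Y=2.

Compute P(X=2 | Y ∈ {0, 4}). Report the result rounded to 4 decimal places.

P(Y=0) = 0.074 + 0.016 + 0.093 + 0.076 = 0.259.
P(Y=4) = 0.086 + 0.011 + 0.019 + 0.050 = 0.166.
P(Y ∈ {0, 4}) = 0.259 + 0.166 = 0.425; P(X=2, Y ∈ {0, 4}) = 0.093 + 0.019 = 0.112.
P(X=2 | Y ∈ {0, 4}) = 0.112/0.425 = 0.2635.

0.2635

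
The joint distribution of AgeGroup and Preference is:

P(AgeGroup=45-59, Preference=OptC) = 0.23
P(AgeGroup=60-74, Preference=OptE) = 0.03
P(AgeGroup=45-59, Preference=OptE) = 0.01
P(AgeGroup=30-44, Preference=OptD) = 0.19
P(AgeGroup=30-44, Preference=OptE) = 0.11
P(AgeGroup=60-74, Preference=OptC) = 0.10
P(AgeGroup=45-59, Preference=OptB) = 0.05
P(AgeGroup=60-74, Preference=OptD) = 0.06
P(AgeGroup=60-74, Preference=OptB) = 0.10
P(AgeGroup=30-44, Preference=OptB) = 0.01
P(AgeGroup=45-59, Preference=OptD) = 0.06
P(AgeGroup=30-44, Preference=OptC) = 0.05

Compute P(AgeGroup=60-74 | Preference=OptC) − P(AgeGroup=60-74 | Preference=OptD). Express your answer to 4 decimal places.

0.0696

P(Preference=OptC) = 0.05 + 0.23 + 0.10 = 0.38; P(AgeGroup=60-74 | Preference=OptC) = 0.10/0.38 = 0.26316.
P(Preference=OptD) = 0.19 + 0.06 + 0.06 = 0.31; P(AgeGroup=60-74 | Preference=OptD) = 0.06/0.31 = 0.19355.
Difference = 0.0696.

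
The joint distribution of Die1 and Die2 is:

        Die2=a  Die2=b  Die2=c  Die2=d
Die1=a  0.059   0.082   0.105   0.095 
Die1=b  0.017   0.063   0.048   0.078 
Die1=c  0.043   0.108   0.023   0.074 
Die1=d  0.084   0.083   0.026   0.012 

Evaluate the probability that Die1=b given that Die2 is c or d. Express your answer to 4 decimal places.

0.2733

P(Die2=c) = 0.105 + 0.048 + 0.023 + 0.026 = 0.202.
P(Die2=d) = 0.095 + 0.078 + 0.074 + 0.012 = 0.259.
P(Die2 ∈ {c, d}) = 0.202 + 0.259 = 0.461; P(Die1=b, Die2 ∈ {c, d}) = 0.048 + 0.078 = 0.126.
P(Die1=b | Die2 ∈ {c, d}) = 0.126/0.461 = 0.2733.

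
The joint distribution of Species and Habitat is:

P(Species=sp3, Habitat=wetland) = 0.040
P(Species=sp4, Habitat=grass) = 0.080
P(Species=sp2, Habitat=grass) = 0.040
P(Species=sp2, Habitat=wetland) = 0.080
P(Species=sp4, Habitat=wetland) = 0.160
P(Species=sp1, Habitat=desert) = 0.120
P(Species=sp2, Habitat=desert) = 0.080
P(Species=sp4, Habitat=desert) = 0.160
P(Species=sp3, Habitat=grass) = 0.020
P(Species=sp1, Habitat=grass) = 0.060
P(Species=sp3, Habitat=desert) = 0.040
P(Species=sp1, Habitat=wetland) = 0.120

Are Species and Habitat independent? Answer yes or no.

Every cell satisfies P(Species,Habitat) = P(Species)·P(Habitat). For instance P(Species=sp1) = 0.300, P(Habitat=desert) = 0.400, and 0.300×0.400 = 0.120 matches the joint entry. So Species and Habitat are independent.

yes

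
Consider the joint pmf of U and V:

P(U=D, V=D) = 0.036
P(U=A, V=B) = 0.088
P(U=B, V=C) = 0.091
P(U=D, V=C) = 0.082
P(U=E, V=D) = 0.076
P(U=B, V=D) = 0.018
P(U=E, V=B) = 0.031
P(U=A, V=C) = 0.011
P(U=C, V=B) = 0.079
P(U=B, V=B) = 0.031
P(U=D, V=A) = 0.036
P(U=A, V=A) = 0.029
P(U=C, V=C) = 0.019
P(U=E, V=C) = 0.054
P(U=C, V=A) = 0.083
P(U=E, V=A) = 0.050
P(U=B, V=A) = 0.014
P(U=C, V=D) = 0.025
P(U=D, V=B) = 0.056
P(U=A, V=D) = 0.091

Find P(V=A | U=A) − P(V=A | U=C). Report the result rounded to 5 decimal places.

P(U=A) = 0.029 + 0.088 + 0.011 + 0.091 = 0.219; P(V=A | U=A) = 0.029/0.219 = 0.132420.
P(U=C) = 0.083 + 0.079 + 0.019 + 0.025 = 0.206; P(V=A | U=C) = 0.083/0.206 = 0.402913.
Difference = -0.27049.

-0.27049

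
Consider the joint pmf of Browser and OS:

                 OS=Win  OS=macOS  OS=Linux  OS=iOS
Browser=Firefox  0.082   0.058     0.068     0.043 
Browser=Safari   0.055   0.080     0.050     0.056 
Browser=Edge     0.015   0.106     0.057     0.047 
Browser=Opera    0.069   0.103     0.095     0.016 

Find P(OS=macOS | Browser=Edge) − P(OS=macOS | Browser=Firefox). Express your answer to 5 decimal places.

0.24004

P(Browser=Edge) = 0.015 + 0.106 + 0.057 + 0.047 = 0.225; P(OS=macOS | Browser=Edge) = 0.106/0.225 = 0.471111.
P(Browser=Firefox) = 0.082 + 0.058 + 0.068 + 0.043 = 0.251; P(OS=macOS | Browser=Firefox) = 0.058/0.251 = 0.231076.
Difference = 0.24004.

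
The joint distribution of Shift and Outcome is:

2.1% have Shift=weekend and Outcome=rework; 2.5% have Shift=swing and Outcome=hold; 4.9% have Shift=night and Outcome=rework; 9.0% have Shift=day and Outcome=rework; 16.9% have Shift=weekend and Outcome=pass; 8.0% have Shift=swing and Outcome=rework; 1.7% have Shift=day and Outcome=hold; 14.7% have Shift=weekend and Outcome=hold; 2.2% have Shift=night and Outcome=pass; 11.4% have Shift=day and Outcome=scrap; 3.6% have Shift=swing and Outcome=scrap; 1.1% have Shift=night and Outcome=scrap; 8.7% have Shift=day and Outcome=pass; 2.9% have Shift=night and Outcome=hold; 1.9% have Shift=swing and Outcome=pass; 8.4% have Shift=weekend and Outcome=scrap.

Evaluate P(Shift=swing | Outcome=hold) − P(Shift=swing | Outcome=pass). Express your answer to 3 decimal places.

P(Outcome=hold) = 0.017 + 0.025 + 0.029 + 0.147 = 0.218; P(Shift=swing | Outcome=hold) = 0.025/0.218 = 0.1147.
P(Outcome=pass) = 0.087 + 0.019 + 0.022 + 0.169 = 0.297; P(Shift=swing | Outcome=pass) = 0.019/0.297 = 0.0640.
Difference = 0.051.

0.051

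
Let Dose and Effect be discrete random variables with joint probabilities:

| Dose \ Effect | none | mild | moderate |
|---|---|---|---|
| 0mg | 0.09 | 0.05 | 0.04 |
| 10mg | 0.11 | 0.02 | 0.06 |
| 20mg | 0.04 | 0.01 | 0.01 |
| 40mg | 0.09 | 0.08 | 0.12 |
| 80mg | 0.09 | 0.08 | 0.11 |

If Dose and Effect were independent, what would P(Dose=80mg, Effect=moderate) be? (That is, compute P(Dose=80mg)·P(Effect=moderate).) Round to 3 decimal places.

P(Dose=80mg) = 0.09 + 0.08 + 0.11 = 0.28.
P(Effect=moderate) = 0.04 + 0.06 + 0.01 + 0.12 + 0.11 = 0.34.
Product: 0.28 × 0.34 = 0.095.

0.095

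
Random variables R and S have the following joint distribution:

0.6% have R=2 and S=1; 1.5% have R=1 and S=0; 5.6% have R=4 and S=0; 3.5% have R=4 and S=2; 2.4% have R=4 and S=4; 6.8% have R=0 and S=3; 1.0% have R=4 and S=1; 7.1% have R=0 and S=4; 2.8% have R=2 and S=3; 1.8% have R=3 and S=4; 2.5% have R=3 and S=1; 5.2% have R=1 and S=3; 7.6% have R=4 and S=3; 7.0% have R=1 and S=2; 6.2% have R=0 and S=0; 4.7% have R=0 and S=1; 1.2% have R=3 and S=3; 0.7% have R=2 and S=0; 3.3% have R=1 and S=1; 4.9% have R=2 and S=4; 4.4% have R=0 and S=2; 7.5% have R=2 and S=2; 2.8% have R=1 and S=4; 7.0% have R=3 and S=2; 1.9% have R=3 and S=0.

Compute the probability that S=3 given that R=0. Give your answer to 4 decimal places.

P(R=0) = 0.062 + 0.047 + 0.044 + 0.068 + 0.071 = 0.292.
P(S=3 | R=0) = 0.068/0.292 = 0.2329.

0.2329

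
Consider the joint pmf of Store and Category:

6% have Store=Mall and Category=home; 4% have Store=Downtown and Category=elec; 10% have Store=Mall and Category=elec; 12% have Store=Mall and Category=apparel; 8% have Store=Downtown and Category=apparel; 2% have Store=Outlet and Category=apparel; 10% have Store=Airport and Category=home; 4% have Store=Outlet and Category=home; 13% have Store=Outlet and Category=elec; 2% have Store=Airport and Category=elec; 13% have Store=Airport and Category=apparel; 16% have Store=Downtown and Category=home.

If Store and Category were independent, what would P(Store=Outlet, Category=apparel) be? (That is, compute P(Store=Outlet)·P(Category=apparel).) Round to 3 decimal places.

0.067

P(Store=Outlet) = 0.02 + 0.13 + 0.04 = 0.19.
P(Category=apparel) = 0.08 + 0.12 + 0.13 + 0.02 = 0.35.
Product: 0.19 × 0.35 = 0.067.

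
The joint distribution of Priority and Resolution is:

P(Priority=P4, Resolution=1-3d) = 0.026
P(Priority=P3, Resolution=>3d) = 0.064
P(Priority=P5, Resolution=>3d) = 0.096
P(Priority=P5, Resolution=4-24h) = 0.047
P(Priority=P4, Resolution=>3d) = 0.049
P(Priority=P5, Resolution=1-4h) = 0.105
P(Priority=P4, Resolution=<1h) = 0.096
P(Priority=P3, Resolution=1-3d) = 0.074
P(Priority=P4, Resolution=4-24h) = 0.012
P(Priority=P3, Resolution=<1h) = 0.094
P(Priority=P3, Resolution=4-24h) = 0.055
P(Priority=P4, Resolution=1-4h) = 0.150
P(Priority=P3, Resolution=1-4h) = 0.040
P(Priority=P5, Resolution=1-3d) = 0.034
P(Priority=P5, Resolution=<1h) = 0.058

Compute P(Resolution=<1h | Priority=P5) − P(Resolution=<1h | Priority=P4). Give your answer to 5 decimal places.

P(Priority=P5) = 0.058 + 0.105 + 0.047 + 0.034 + 0.096 = 0.340; P(Resolution=<1h | Priority=P5) = 0.058/0.340 = 0.170588.
P(Priority=P4) = 0.096 + 0.150 + 0.012 + 0.026 + 0.049 = 0.333; P(Resolution=<1h | Priority=P4) = 0.096/0.333 = 0.288288.
Difference = -0.11770.

-0.11770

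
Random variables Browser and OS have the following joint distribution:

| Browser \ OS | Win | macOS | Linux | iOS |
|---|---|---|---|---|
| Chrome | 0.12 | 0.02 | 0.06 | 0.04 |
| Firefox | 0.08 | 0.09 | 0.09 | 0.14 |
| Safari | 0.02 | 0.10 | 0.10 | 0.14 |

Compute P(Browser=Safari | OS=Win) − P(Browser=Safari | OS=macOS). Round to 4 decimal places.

P(OS=Win) = 0.12 + 0.08 + 0.02 = 0.22; P(Browser=Safari | OS=Win) = 0.02/0.22 = 0.09091.
P(OS=macOS) = 0.02 + 0.09 + 0.10 = 0.21; P(Browser=Safari | OS=macOS) = 0.10/0.21 = 0.47619.
Difference = -0.3853.

-0.3853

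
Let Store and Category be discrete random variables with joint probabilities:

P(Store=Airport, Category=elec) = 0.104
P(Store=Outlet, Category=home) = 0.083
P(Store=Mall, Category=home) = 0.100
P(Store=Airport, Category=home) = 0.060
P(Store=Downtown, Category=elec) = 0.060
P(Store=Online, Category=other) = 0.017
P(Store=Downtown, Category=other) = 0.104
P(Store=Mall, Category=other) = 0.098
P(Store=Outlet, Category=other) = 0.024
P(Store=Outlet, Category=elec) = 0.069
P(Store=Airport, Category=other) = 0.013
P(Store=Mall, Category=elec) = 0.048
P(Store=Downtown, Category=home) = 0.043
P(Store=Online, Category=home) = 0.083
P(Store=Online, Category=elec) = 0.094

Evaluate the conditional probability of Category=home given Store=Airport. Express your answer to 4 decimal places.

0.3390

P(Store=Airport) = 0.104 + 0.060 + 0.013 = 0.177.
P(Category=home | Store=Airport) = 0.060/0.177 = 0.3390.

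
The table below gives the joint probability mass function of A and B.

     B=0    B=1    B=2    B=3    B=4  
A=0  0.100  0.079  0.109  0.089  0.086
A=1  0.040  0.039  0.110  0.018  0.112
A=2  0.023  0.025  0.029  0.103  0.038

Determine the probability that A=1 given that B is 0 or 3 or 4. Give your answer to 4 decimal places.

0.2791

P(B=0) = 0.100 + 0.040 + 0.023 = 0.163.
P(B=3) = 0.089 + 0.018 + 0.103 = 0.210.
P(B=4) = 0.086 + 0.112 + 0.038 = 0.236.
P(B ∈ {0, 3, 4}) = 0.163 + 0.210 + 0.236 = 0.609; P(A=1, B ∈ {0, 3, 4}) = 0.040 + 0.018 + 0.112 = 0.170.
P(A=1 | B ∈ {0, 3, 4}) = 0.170/0.609 = 0.2791.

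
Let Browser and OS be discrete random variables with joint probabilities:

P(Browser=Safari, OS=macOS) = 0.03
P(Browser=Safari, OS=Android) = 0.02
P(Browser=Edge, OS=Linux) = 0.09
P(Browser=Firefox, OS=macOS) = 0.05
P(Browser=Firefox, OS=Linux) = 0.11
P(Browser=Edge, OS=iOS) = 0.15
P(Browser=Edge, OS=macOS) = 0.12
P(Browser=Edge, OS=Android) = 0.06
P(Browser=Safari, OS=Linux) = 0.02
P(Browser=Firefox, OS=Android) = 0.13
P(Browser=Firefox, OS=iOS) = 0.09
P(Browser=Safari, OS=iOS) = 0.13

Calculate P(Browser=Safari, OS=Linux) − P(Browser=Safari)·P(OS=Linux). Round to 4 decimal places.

P(Browser=Safari) = 0.03 + 0.02 + 0.13 + 0.02 = 0.20.
P(OS=Linux) = 0.11 + 0.02 + 0.09 = 0.22.
P(Browser=Safari, OS=Linux) − P(Browser=Safari)P(OS=Linux) = 0.02 − 0.20×0.22 = -0.0240.

-0.0240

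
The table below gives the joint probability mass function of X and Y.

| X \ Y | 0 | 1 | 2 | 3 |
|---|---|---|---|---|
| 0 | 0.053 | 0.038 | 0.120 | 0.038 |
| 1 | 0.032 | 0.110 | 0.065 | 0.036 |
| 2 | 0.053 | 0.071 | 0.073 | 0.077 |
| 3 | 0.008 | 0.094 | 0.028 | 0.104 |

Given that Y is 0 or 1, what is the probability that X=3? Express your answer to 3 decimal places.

P(Y=0) = 0.053 + 0.032 + 0.053 + 0.008 = 0.146.
P(Y=1) = 0.038 + 0.110 + 0.071 + 0.094 = 0.313.
P(Y ∈ {0, 1}) = 0.146 + 0.313 = 0.459; P(X=3, Y ∈ {0, 1}) = 0.008 + 0.094 = 0.102.
P(X=3 | Y ∈ {0, 1}) = 0.102/0.459 = 0.222.

0.222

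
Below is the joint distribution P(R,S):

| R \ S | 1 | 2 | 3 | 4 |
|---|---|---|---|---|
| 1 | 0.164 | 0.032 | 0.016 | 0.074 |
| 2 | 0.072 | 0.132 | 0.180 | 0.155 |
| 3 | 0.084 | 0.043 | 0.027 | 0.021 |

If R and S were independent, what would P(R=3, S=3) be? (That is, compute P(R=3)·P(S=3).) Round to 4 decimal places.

P(R=3) = 0.084 + 0.043 + 0.027 + 0.021 = 0.175.
P(S=3) = 0.016 + 0.180 + 0.027 = 0.223.
Product: 0.175 × 0.223 = 0.0390.

0.0390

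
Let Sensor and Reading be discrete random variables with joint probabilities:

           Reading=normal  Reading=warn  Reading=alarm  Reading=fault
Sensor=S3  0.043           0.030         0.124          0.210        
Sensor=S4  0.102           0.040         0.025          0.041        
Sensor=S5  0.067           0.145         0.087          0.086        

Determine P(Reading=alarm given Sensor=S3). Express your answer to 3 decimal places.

P(Sensor=S3) = 0.043 + 0.030 + 0.124 + 0.210 = 0.407.
P(Reading=alarm | Sensor=S3) = 0.124/0.407 = 0.305.

0.305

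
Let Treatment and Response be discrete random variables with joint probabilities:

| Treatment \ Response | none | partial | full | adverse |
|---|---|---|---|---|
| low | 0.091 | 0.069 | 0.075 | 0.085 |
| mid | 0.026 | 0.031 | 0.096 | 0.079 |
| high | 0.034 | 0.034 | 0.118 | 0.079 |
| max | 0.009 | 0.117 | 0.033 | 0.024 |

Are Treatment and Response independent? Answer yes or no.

no

P(Treatment=max) = 0.183 and P(Response=partial) = 0.251, so their product is 0.04593, but P(Treatment=max, Response=partial) = 0.117. Since these differ, Treatment and Response are not independent.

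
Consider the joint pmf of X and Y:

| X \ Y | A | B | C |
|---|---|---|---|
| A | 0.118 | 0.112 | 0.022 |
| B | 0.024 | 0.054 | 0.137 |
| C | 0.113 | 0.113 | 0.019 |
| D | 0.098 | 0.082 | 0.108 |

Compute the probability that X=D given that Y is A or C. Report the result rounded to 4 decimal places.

P(Y=A) = 0.118 + 0.024 + 0.113 + 0.098 = 0.353.
P(Y=C) = 0.022 + 0.137 + 0.019 + 0.108 = 0.286.
P(Y ∈ {A, C}) = 0.353 + 0.286 = 0.639; P(X=D, Y ∈ {A, C}) = 0.098 + 0.108 = 0.206.
P(X=D | Y ∈ {A, C}) = 0.206/0.639 = 0.3224.

0.3224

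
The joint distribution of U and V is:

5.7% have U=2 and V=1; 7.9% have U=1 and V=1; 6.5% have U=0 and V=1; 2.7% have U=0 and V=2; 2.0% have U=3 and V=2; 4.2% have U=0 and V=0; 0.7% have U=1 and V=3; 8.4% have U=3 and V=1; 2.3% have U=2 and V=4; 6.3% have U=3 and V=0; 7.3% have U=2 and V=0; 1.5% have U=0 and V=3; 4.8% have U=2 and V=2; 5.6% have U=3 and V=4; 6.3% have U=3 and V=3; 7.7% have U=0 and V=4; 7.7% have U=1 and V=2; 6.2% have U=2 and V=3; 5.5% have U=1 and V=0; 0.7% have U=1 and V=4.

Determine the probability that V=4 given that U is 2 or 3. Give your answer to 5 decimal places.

P(U=2) = 0.073 + 0.057 + 0.048 + 0.062 + 0.023 = 0.263.
P(U=3) = 0.063 + 0.084 + 0.020 + 0.063 + 0.056 = 0.286.
P(U ∈ {2, 3}) = 0.263 + 0.286 = 0.549; P(V=4, U ∈ {2, 3}) = 0.023 + 0.056 = 0.079.
P(V=4 | U ∈ {2, 3}) = 0.079/0.549 = 0.14390.

0.14390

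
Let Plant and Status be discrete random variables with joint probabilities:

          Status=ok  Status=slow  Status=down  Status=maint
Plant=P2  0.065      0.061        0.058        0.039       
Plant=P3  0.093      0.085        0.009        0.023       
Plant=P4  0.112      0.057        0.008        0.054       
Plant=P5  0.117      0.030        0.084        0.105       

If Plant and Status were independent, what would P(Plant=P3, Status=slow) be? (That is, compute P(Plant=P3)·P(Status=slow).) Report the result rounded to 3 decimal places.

P(Plant=P3) = 0.093 + 0.085 + 0.009 + 0.023 = 0.210.
P(Status=slow) = 0.061 + 0.085 + 0.057 + 0.030 = 0.233.
Product: 0.210 × 0.233 = 0.049.

0.049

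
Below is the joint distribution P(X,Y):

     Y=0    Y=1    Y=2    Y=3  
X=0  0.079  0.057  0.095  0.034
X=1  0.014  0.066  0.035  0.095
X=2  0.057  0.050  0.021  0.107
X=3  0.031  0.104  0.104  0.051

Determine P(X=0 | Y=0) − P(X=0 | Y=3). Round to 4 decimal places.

P(Y=0) = 0.079 + 0.014 + 0.057 + 0.031 = 0.181; P(X=0 | Y=0) = 0.079/0.181 = 0.43646.
P(Y=3) = 0.034 + 0.095 + 0.107 + 0.051 = 0.287; P(X=0 | Y=3) = 0.034/0.287 = 0.11847.
Difference = 0.3180.

0.3180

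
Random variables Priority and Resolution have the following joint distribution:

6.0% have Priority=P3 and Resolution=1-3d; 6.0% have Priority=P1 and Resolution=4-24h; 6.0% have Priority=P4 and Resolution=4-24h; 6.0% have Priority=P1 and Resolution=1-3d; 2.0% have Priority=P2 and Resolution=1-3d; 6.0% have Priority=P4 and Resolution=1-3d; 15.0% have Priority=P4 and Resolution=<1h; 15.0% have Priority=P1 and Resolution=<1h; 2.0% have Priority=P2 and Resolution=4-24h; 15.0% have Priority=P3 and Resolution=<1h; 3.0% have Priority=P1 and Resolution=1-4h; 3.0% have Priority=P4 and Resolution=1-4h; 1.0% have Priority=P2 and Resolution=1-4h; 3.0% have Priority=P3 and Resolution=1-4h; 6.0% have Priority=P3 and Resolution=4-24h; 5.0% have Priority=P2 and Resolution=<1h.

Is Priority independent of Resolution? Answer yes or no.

yes

Every cell satisfies P(Priority,Resolution) = P(Priority)·P(Resolution). For instance P(Priority=P3) = 0.300, P(Resolution=4-24h) = 0.200, and 0.300×0.200 = 0.060 matches the joint entry. So Priority and Resolution are independent.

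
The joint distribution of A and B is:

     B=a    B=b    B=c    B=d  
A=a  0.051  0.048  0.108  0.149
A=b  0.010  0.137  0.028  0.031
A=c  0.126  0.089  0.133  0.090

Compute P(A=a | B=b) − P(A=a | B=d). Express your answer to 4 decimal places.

-0.3767

P(B=b) = 0.048 + 0.137 + 0.089 = 0.274; P(A=a | B=b) = 0.048/0.274 = 0.17518.
P(B=d) = 0.149 + 0.031 + 0.090 = 0.270; P(A=a | B=d) = 0.149/0.270 = 0.55185.
Difference = -0.3767.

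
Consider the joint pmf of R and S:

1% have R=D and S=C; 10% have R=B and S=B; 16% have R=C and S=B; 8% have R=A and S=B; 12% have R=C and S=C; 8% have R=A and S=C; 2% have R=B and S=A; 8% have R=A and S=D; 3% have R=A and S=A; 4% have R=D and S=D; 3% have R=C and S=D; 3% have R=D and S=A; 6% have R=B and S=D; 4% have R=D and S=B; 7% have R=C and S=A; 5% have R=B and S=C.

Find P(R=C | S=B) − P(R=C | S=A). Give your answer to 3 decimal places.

-0.046

P(S=B) = 0.08 + 0.10 + 0.16 + 0.04 = 0.38; P(R=C | S=B) = 0.16/0.38 = 0.4211.
P(S=A) = 0.03 + 0.02 + 0.07 + 0.03 = 0.15; P(R=C | S=A) = 0.07/0.15 = 0.4667.
Difference = -0.046.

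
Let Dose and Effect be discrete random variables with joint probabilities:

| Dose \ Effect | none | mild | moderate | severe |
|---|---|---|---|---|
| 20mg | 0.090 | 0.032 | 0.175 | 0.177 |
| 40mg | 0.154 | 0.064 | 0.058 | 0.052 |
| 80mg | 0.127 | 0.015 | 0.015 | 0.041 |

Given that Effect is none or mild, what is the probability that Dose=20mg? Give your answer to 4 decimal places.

0.2531

P(Effect=none) = 0.090 + 0.154 + 0.127 = 0.371.
P(Effect=mild) = 0.032 + 0.064 + 0.015 = 0.111.
P(Effect ∈ {none, mild}) = 0.371 + 0.111 = 0.482; P(Dose=20mg, Effect ∈ {none, mild}) = 0.090 + 0.032 = 0.122.
P(Dose=20mg | Effect ∈ {none, mild}) = 0.122/0.482 = 0.2531.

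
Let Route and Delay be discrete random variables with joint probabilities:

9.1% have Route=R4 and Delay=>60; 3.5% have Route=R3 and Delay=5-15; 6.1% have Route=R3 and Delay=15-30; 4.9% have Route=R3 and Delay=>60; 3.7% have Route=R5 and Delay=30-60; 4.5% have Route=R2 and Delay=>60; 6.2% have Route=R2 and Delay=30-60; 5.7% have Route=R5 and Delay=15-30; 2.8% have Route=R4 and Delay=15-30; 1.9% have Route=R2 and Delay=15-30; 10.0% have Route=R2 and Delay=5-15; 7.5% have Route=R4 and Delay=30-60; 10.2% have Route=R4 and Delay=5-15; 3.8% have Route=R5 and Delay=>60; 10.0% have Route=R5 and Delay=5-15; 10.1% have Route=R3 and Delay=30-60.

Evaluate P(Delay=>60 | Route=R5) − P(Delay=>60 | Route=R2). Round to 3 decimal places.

-0.035

P(Route=R5) = 0.100 + 0.057 + 0.037 + 0.038 = 0.232; P(Delay=>60 | Route=R5) = 0.038/0.232 = 0.1638.
P(Route=R2) = 0.100 + 0.019 + 0.062 + 0.045 = 0.226; P(Delay=>60 | Route=R2) = 0.045/0.226 = 0.1991.
Difference = -0.035.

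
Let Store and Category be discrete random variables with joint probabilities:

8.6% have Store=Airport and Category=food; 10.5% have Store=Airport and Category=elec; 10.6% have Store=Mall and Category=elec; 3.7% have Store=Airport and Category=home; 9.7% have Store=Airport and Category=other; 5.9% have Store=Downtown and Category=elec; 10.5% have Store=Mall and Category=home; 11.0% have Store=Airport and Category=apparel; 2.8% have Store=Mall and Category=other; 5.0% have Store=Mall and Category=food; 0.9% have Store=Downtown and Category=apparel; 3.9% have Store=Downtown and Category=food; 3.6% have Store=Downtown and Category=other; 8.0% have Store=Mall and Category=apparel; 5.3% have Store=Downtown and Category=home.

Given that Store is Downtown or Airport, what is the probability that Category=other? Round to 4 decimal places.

P(Store=Downtown) = 0.039 + 0.009 + 0.059 + 0.053 + 0.036 = 0.196.
P(Store=Airport) = 0.086 + 0.110 + 0.105 + 0.037 + 0.097 = 0.435.
P(Store ∈ {Downtown, Airport}) = 0.196 + 0.435 = 0.631; P(Category=other, Store ∈ {Downtown, Airport}) = 0.036 + 0.097 = 0.133.
P(Category=other | Store ∈ {Downtown, Airport}) = 0.133/0.631 = 0.2108.

0.2108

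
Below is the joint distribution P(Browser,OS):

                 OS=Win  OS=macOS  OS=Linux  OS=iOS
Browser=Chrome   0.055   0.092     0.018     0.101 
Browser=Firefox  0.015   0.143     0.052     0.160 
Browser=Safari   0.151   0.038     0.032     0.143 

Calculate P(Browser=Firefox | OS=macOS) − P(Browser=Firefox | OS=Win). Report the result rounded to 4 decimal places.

P(OS=macOS) = 0.092 + 0.143 + 0.038 = 0.273; P(Browser=Firefox | OS=macOS) = 0.143/0.273 = 0.52381.
P(OS=Win) = 0.055 + 0.015 + 0.151 = 0.221; P(Browser=Firefox | OS=Win) = 0.015/0.221 = 0.06787.
Difference = 0.4559.

0.4559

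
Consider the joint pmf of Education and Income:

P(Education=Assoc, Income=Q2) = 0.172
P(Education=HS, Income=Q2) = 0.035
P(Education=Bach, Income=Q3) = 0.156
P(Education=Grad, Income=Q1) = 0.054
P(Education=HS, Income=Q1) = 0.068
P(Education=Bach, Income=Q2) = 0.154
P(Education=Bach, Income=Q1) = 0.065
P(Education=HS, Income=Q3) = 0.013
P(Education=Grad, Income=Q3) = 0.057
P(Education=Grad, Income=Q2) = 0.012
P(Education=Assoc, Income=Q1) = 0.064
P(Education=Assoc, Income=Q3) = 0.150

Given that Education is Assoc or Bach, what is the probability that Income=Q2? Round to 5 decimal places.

0.42838

P(Education=Assoc) = 0.064 + 0.172 + 0.150 = 0.386.
P(Education=Bach) = 0.065 + 0.154 + 0.156 = 0.375.
P(Education ∈ {Assoc, Bach}) = 0.386 + 0.375 = 0.761; P(Income=Q2, Education ∈ {Assoc, Bach}) = 0.172 + 0.154 = 0.326.
P(Income=Q2 | Education ∈ {Assoc, Bach}) = 0.326/0.761 = 0.42838.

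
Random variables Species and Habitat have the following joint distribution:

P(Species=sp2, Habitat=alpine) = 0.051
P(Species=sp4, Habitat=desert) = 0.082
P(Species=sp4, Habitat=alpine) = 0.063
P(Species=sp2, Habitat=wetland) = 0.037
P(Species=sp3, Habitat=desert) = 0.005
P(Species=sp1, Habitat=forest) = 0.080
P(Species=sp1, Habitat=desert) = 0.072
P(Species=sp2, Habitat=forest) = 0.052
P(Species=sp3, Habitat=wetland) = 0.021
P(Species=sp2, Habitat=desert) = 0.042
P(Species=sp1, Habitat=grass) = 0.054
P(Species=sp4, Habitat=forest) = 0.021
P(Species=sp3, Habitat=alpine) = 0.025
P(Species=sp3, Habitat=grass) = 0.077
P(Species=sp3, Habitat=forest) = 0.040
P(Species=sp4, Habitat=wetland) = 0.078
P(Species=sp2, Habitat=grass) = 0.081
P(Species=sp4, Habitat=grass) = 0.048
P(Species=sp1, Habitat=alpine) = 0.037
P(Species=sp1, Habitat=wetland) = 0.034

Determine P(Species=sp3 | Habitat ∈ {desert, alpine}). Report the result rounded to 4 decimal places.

0.0796

P(Habitat=desert) = 0.072 + 0.042 + 0.005 + 0.082 = 0.201.
P(Habitat=alpine) = 0.037 + 0.051 + 0.025 + 0.063 = 0.176.
P(Habitat ∈ {desert, alpine}) = 0.201 + 0.176 = 0.377; P(Species=sp3, Habitat ∈ {desert, alpine}) = 0.005 + 0.025 = 0.030.
P(Species=sp3 | Habitat ∈ {desert, alpine}) = 0.030/0.377 = 0.0796.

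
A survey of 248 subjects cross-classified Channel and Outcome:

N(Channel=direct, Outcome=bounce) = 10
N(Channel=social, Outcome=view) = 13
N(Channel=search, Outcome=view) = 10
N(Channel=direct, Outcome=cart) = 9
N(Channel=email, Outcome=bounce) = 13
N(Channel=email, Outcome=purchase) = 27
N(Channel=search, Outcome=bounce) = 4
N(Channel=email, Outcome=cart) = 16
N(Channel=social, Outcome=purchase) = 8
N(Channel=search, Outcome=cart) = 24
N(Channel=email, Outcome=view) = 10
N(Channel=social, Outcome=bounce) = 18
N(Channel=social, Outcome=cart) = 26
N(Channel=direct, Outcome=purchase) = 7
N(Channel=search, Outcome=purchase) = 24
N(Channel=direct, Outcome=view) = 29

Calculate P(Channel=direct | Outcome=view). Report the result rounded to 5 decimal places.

0.46774

Total with Outcome=view: 10 + 10 + 13 + 29 = 62.
P(Channel=direct | Outcome=view) = 29/62 = 0.46774.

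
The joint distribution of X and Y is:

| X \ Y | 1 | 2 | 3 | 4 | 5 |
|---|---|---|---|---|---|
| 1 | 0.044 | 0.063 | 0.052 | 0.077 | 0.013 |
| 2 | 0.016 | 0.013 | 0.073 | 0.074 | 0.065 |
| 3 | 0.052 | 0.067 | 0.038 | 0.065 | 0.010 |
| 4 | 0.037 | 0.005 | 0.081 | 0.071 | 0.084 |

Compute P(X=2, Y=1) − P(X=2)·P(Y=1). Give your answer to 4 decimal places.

P(X=2) = 0.016 + 0.013 + 0.073 + 0.074 + 0.065 = 0.241.
P(Y=1) = 0.044 + 0.016 + 0.052 + 0.037 = 0.149.
P(X=2, Y=1) − P(X=2)P(Y=1) = 0.016 − 0.241×0.149 = -0.0199.

-0.0199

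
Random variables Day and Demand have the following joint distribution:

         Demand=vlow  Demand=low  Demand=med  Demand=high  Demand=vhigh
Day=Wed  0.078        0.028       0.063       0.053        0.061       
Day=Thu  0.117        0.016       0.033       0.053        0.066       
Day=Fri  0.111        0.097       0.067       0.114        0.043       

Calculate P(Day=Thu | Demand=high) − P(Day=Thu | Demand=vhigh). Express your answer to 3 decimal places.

P(Demand=high) = 0.053 + 0.053 + 0.114 = 0.220; P(Day=Thu | Demand=high) = 0.053/0.220 = 0.2409.
P(Demand=vhigh) = 0.061 + 0.066 + 0.043 = 0.170; P(Day=Thu | Demand=vhigh) = 0.066/0.170 = 0.3882.
Difference = -0.147.

-0.147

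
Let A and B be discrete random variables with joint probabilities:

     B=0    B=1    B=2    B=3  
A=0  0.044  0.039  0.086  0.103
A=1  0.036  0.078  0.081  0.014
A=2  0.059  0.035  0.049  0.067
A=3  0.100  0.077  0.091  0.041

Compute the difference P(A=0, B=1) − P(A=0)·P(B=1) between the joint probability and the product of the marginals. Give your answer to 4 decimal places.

P(A=0) = 0.044 + 0.039 + 0.086 + 0.103 = 0.272.
P(B=1) = 0.039 + 0.078 + 0.035 + 0.077 = 0.229.
P(A=0, B=1) − P(A=0)P(B=1) = 0.039 − 0.272×0.229 = -0.0233.

-0.0233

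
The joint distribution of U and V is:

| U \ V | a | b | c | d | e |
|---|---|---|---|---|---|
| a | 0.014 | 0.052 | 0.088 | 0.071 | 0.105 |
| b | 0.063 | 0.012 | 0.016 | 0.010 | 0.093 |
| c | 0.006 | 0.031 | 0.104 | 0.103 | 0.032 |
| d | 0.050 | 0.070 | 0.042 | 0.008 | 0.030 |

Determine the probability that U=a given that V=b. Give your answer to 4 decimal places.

P(V=b) = 0.052 + 0.012 + 0.031 + 0.070 = 0.165.
P(U=a | V=b) = 0.052/0.165 = 0.3152.

0.3152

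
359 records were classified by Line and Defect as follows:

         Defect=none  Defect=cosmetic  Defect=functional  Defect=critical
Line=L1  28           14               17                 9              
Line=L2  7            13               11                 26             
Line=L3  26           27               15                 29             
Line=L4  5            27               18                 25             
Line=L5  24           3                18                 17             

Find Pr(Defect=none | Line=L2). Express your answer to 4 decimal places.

Total with Line=L2: 7 + 13 + 11 + 26 = 57.
P(Defect=none | Line=L2) = 7/57 = 0.1228.

0.1228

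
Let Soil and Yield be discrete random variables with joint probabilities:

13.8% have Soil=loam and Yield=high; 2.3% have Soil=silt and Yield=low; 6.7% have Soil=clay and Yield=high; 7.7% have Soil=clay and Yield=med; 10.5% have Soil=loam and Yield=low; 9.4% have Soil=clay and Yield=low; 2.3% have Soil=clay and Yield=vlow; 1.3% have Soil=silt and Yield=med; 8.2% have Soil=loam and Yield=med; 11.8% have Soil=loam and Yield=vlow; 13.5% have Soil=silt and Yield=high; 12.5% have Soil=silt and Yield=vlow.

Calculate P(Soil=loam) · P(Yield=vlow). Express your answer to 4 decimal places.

0.1178

P(Soil=loam) = 0.118 + 0.105 + 0.082 + 0.138 = 0.443.
P(Yield=vlow) = 0.118 + 0.023 + 0.125 = 0.266.
Product: 0.443 × 0.266 = 0.1178.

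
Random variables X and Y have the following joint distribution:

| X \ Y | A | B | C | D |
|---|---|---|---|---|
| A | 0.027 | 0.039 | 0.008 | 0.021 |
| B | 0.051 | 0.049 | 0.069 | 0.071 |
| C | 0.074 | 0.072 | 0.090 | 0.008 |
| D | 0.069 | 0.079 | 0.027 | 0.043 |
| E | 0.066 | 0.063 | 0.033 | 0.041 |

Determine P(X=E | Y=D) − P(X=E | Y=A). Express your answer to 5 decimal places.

-0.00714

P(Y=D) = 0.021 + 0.071 + 0.008 + 0.043 + 0.041 = 0.184; P(X=E | Y=D) = 0.041/0.184 = 0.222826.
P(Y=A) = 0.027 + 0.051 + 0.074 + 0.069 + 0.066 = 0.287; P(X=E | Y=A) = 0.066/0.287 = 0.229965.
Difference = -0.00714.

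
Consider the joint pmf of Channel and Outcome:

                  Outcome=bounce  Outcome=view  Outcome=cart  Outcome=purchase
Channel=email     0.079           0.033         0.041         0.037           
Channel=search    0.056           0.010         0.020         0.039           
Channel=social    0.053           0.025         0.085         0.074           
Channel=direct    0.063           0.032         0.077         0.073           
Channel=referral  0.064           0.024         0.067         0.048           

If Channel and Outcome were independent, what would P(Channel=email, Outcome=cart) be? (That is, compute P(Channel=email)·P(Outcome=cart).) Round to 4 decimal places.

P(Channel=email) = 0.079 + 0.033 + 0.041 + 0.037 = 0.190.
P(Outcome=cart) = 0.041 + 0.020 + 0.085 + 0.077 + 0.067 = 0.290.
Product: 0.190 × 0.290 = 0.0551.

0.0551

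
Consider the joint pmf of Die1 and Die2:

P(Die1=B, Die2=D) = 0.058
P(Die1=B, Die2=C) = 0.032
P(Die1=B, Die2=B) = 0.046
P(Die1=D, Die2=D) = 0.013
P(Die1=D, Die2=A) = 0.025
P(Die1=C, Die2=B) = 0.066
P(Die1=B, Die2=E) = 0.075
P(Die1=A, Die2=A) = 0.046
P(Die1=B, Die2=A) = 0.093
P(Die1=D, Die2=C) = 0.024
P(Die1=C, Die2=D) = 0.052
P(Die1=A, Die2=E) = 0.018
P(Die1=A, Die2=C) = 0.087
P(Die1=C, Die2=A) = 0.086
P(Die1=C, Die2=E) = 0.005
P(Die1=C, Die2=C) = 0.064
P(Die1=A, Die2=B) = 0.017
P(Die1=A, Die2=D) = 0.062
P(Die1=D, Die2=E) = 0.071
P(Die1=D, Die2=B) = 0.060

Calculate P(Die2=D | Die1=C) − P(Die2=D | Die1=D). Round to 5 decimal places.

0.12312

P(Die1=C) = 0.086 + 0.066 + 0.064 + 0.052 + 0.005 = 0.273; P(Die2=D | Die1=C) = 0.052/0.273 = 0.190476.
P(Die1=D) = 0.025 + 0.060 + 0.024 + 0.013 + 0.071 = 0.193; P(Die2=D | Die1=D) = 0.013/0.193 = 0.067358.
Difference = 0.12312.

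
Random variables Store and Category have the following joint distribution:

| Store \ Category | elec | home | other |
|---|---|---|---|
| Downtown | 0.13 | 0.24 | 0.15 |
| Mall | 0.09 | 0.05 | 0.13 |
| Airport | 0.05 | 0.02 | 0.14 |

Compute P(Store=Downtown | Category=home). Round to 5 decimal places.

P(Category=home) = 0.24 + 0.05 + 0.02 = 0.31.
P(Store=Downtown | Category=home) = 0.24/0.31 = 0.77419.

0.77419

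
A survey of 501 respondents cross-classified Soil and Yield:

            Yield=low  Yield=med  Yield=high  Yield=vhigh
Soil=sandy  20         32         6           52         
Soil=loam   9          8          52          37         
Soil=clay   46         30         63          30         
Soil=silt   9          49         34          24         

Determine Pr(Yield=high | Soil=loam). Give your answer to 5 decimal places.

Total with Soil=loam: 9 + 8 + 52 + 37 = 106.
P(Yield=high | Soil=loam) = 52/106 = 0.49057.

0.49057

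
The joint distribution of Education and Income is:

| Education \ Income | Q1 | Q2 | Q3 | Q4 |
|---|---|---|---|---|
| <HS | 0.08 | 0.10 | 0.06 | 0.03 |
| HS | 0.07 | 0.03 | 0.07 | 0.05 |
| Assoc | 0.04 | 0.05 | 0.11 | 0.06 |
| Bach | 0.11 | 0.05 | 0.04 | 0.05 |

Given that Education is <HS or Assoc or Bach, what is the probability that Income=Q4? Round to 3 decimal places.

P(Education=<HS) = 0.08 + 0.10 + 0.06 + 0.03 = 0.27.
P(Education=Assoc) = 0.04 + 0.05 + 0.11 + 0.06 = 0.26.
P(Education=Bach) = 0.11 + 0.05 + 0.04 + 0.05 = 0.25.
P(Education ∈ {<HS, Assoc, Bach}) = 0.27 + 0.26 + 0.25 = 0.78; P(Income=Q4, Education ∈ {<HS, Assoc, Bach}) = 0.03 + 0.06 + 0.05 = 0.14.
P(Income=Q4 | Education ∈ {<HS, Assoc, Bach}) = 0.14/0.78 = 0.179.

0.179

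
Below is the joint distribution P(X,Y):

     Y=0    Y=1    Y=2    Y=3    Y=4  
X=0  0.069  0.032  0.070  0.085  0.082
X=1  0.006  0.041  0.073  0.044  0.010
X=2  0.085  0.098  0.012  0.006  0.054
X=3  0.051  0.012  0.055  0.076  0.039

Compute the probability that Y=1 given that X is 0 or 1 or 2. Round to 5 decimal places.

0.22295

P(X=0) = 0.069 + 0.032 + 0.070 + 0.085 + 0.082 = 0.338.
P(X=1) = 0.006 + 0.041 + 0.073 + 0.044 + 0.010 = 0.174.
P(X=2) = 0.085 + 0.098 + 0.012 + 0.006 + 0.054 = 0.255.
P(X ∈ {0, 1, 2}) = 0.338 + 0.174 + 0.255 = 0.767; P(Y=1, X ∈ {0, 1, 2}) = 0.032 + 0.041 + 0.098 = 0.171.
P(Y=1 | X ∈ {0, 1, 2}) = 0.171/0.767 = 0.22295.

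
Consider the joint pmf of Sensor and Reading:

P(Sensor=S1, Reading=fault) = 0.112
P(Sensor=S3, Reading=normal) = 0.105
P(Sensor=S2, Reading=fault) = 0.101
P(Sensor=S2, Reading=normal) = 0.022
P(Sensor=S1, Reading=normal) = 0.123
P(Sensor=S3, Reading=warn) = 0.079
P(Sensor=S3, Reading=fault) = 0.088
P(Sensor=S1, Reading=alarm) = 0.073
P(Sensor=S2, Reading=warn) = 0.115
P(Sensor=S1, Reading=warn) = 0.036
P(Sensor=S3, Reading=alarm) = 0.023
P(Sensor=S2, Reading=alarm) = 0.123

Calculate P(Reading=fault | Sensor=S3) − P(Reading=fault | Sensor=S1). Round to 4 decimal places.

P(Sensor=S3) = 0.105 + 0.079 + 0.023 + 0.088 = 0.295; P(Reading=fault | Sensor=S3) = 0.088/0.295 = 0.29831.
P(Sensor=S1) = 0.123 + 0.036 + 0.073 + 0.112 = 0.344; P(Reading=fault | Sensor=S1) = 0.112/0.344 = 0.32558.
Difference = -0.0273.

-0.0273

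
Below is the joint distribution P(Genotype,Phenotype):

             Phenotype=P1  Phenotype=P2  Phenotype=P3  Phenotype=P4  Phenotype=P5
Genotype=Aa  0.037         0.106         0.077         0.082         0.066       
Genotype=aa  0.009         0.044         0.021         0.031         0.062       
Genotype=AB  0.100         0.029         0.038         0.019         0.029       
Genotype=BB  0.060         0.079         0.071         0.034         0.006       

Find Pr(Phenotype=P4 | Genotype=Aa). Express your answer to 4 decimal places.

P(Genotype=Aa) = 0.037 + 0.106 + 0.077 + 0.082 + 0.066 = 0.368.
P(Phenotype=P4 | Genotype=Aa) = 0.082/0.368 = 0.2228.

0.2228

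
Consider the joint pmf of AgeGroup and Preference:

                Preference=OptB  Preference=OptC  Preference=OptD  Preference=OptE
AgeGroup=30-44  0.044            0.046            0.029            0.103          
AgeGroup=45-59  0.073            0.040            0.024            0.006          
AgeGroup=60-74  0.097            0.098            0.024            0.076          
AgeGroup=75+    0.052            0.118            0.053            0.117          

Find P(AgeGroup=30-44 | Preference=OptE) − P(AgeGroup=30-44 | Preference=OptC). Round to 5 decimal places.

0.18874

P(Preference=OptE) = 0.103 + 0.006 + 0.076 + 0.117 = 0.302; P(AgeGroup=30-44 | Preference=OptE) = 0.103/0.302 = 0.341060.
P(Preference=OptC) = 0.046 + 0.040 + 0.098 + 0.118 = 0.302; P(AgeGroup=30-44 | Preference=OptC) = 0.046/0.302 = 0.152318.
Difference = 0.18874.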